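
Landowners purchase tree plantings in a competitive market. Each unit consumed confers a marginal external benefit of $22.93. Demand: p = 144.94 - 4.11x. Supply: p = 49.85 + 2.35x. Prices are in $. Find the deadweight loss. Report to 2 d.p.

DWL = $40.70

Market equilibrium (private): 49.85 + 2.35x = 144.94 - 4.11x → x_m = 14.7198.
Social marginal benefit = demand + MEB = 167.87 - 4.11x.
Set SMB = MC: 167.87 - 4.11x = 49.85 + 2.35x → x* = 18.2693.
The loss is the area between SMB and MC from x* to x_m; with linear curves that's a triangle of height MEB(x_m).
DWL = ½ × 3.5495 × 22.9300 = 40.6950.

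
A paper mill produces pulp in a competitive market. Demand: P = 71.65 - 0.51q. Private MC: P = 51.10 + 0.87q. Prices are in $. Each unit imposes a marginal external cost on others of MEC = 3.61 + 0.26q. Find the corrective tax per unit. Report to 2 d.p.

tax = $6.30 per unit

Social marginal cost = private MC + MEC = 54.71 + 1.13q.
Set SMC = demand: 54.71 + 1.13q = 71.65 - 0.51q → q* = 10.3293.
The Pigouvian tax equals MEC at q*: 3.61 + 0.26×10.3293 = 6.2956.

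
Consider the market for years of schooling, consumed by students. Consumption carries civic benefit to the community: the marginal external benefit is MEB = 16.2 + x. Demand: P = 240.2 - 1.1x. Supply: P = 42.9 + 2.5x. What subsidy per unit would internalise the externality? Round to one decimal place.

subsidy = 98.3 per unit

Social marginal benefit = demand + MEB = 256.4 - 0.1x.
Set SMB = MC: 256.4 - 0.1x = 42.9 + 2.5x → x* = 82.1154.
The Pigouvian subsidy equals MEB at x*: 16.2 + 1.0×82.1154 = 98.3154.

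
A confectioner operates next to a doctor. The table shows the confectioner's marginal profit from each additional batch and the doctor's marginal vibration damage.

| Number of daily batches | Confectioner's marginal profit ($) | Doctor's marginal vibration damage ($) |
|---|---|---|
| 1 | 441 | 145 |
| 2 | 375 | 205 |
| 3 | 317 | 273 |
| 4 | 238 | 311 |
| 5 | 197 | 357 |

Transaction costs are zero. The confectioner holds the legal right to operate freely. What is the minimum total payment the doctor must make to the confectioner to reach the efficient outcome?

$435

Left alone the confectioner would choose level 5 (marginal profit stays positive).
Efficient level: k* = 3 (marginal profit ≥ marginal vibration damage through 3).
The doctor must at least cover the confectioner's forgone profit from cutting 5→3: 238 + 197 = 435.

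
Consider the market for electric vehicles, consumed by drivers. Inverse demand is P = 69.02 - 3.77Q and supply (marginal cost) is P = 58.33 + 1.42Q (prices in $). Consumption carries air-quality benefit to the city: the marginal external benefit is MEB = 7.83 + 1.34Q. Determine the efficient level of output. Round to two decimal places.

Social marginal benefit = demand + MEB = 76.85 - 2.43Q.
Set SMB = MC: 76.85 - 2.43Q = 58.33 + 1.42Q → Q* = 4.8104.

Q* = 4.81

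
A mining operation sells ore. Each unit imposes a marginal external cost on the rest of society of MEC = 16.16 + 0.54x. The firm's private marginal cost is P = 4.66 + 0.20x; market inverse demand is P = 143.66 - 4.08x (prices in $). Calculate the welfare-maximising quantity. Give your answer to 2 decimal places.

Social marginal cost = private MC + MEC = 20.82 + 0.74x.
Set SMC = demand: 20.82 + 0.74x = 143.66 - 4.08x → x* = 25.4855.

x* = 25.49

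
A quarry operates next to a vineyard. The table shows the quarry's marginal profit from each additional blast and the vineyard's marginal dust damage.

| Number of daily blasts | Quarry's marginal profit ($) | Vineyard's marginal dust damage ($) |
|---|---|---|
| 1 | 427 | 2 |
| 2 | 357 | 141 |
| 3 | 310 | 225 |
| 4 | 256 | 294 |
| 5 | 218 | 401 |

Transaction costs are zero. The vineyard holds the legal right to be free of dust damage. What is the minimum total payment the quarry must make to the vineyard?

$368

Efficient level: marginal profit ≥ marginal dust damage through level 3, so k* = 3.
With the vineyard holding the right, the quarry must at least compensate total damage at k*: 2 + 141 + 225 = 368.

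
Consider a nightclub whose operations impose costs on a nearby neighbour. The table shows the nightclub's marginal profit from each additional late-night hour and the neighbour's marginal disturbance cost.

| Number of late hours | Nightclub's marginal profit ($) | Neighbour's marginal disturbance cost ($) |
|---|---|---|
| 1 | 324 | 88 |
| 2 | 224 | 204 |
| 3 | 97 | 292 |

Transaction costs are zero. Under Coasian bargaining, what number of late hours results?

2

Bargaining reaches the level where marginal profit last exceeds marginal disturbance cost.
That holds through level 2 (224 ≥ 204) but not at 3 (97 < 292).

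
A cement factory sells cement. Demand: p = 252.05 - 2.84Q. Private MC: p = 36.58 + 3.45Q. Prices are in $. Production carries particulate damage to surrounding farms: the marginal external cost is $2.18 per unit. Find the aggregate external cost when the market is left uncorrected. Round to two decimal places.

$74.68

Market equilibrium (private): 36.58 + 3.45Q = 252.05 - 2.84Q → Q_m = 34.2560.
Total external cost = MEC × Q_m = 2.18 × 34.2560 = 74.6781.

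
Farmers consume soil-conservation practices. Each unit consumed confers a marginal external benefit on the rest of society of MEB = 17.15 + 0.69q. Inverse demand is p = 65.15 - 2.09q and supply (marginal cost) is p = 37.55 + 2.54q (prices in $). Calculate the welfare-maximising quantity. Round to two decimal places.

q* = 11.36

Social marginal benefit = demand + MEB = 82.30 - 1.40q.
Set SMB = MC: 82.30 - 1.40q = 37.55 + 2.54q → q* = 11.3579.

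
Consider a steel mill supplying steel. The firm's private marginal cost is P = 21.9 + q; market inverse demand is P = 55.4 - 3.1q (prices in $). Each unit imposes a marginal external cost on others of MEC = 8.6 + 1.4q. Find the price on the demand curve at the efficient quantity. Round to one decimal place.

Social marginal cost = private MC + MEC = 30.5 + 2.4q.
Set SMC = demand: 30.5 + 2.4q = 55.4 - 3.1q → q* = 4.5273.
Consumer price on the demand curve at q*: 55.4 − 3.1×4.5273 = 41.3654.

P = $41.4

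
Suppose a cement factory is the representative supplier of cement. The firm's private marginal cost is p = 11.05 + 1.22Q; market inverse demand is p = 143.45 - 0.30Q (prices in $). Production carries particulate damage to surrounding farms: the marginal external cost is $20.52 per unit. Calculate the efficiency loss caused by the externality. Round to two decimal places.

Market equilibrium (private): 11.05 + 1.22Q = 143.45 - 0.30Q → Q_m = 87.1053.
Social marginal cost = private MC + MEC = 31.57 + 1.22Q.
Set SMC = demand: 31.57 + 1.22Q = 143.45 - 0.30Q → Q* = 73.6053.
The loss is the area between SMC and demand from Q* to Q_m; with linear curves that's a triangle of height MEC(Q_m).
DWL = ½ × 13.5000 × 20.5200 = 138.5100.

DWL = $138.51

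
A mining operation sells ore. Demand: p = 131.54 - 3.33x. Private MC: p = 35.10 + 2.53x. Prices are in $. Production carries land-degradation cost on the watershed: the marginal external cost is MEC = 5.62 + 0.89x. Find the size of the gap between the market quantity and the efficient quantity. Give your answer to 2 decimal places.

Market equilibrium (private): 35.10 + 2.53x = 131.54 - 3.33x → x_m = 16.4573.
Social marginal cost = private MC + MEC = 40.72 + 3.42x.
Set SMC = demand: 40.72 + 3.42x = 131.54 - 3.33x → x* = 13.4548.
Gap = |16.4573 − 13.4548| = 3.0025.

3.00 units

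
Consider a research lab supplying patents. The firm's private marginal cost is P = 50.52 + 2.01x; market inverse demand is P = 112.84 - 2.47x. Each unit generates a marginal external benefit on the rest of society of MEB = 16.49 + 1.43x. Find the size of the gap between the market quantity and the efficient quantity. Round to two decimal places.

11.93 units

Market equilibrium (private): 50.52 + 2.01x = 112.84 - 2.47x → x_m = 13.9107.
Social marginal cost = private MC − MEB = 34.03 + 0.58x.
Set SMC = demand: 34.03 + 0.58x = 112.84 - 2.47x → x* = 25.8393.
Gap = |13.9107 − 25.8393| = 11.9286.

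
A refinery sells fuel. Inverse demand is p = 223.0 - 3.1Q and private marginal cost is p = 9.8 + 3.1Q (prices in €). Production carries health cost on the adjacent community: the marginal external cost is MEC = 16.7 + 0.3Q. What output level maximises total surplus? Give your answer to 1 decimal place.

Q* = 30.2

Social marginal cost = private MC + MEC = 26.5 + 3.4Q.
Set SMC = demand: 26.5 + 3.4Q = 223.0 - 3.1Q → Q* = 30.2308.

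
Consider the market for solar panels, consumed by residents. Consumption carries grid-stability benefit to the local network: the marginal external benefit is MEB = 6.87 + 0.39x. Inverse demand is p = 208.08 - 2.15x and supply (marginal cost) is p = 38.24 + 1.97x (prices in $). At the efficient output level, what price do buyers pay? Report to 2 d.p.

P = $106.22

Social marginal benefit = demand + MEB = 214.95 - 1.76x.
Set SMB = MC: 214.95 - 1.76x = 38.24 + 1.97x → x* = 47.3753.
Consumer price on the demand curve at x*: 208.08 − 2.15×47.3753 = 106.2231.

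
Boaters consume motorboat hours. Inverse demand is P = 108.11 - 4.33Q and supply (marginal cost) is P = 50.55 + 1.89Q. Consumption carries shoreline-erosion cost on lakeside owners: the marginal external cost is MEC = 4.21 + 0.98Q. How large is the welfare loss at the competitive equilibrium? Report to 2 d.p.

Market equilibrium (private): 50.55 + 1.89Q = 108.11 - 4.33Q → Q_m = 9.2540.
Social marginal benefit = demand − MEC = 103.90 - 5.31Q.
Set SMB = MC: 103.90 - 5.31Q = 50.55 + 1.89Q → Q* = 7.4097.
The welfare-loss triangle has base |Q_m − Q*| and height MEC(Q_m) (the vertical gap between SMB and MC is zero at Q* and MEC at Q_m).
DWL = ½ × 1.8443 × 13.2789 = 12.2451.

DWL = 12.25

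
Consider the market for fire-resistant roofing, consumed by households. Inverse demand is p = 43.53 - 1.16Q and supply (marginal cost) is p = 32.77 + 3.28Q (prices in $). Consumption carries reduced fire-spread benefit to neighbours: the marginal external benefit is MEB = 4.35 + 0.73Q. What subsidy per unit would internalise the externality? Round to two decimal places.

Social marginal benefit = demand + MEB = 47.88 - 0.43Q.
Set SMB = MC: 47.88 - 0.43Q = 32.77 + 3.28Q → Q* = 4.0728.
The Pigouvian subsidy equals MEB at Q*: 4.35 + 0.73×4.0728 = 7.3231.

subsidy = $7.32 per unit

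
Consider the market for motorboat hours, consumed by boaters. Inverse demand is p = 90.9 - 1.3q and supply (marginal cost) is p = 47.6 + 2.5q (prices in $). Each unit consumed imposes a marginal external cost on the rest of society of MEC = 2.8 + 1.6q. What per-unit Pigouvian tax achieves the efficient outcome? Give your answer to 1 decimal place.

tax = $14.8 per unit

Social marginal benefit = demand − MEC = 88.1 - 2.9q.
Set SMB = MC: 88.1 - 2.9q = 47.6 + 2.5q → q* = 7.5000.
The Pigouvian tax equals MEC at q*: 2.8 + 1.6×7.5000 = 14.8000.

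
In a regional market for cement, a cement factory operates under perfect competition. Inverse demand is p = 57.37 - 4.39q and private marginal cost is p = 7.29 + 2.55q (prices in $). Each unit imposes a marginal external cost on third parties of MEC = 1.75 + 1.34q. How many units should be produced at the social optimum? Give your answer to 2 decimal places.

Social marginal cost = private MC + MEC = 9.04 + 3.89q.
Set SMC = demand: 9.04 + 3.89q = 57.37 - 4.39q → q* = 5.8370.

q* = 5.84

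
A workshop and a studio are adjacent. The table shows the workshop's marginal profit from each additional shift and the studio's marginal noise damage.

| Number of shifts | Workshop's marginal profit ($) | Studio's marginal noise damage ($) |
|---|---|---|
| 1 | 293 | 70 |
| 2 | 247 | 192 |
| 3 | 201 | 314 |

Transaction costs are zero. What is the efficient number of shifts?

Bargaining reaches the level where marginal profit last exceeds marginal noise damage.
That holds through level 2 (247 ≥ 192) but not at 3 (201 < 314).

2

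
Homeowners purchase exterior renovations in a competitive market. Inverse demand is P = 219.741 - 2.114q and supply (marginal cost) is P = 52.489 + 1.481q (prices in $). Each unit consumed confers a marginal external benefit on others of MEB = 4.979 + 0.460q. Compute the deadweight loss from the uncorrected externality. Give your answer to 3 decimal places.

DWL = $110.988

Market equilibrium (private): 52.489 + 1.481q = 219.741 - 2.114q → q_m = 46.5235.
Social marginal benefit = demand + MEB = 224.720 - 1.654q.
Set SMB = MC: 224.720 - 1.654q = 52.489 + 1.481q → q* = 54.9381.
The loss is the area between SMB and MC from q* to q_m; with linear curves that's a triangle of height MEB(q_m).
DWL = ½ × 8.4146 × 26.3798 = 110.9877.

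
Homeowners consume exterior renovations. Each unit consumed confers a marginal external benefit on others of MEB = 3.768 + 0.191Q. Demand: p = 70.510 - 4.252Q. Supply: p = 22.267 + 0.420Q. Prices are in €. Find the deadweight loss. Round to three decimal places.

DWL = €3.677

Market equilibrium (private): 22.267 + 0.420Q = 70.510 - 4.252Q → Q_m = 10.3260.
Social marginal benefit = demand + MEB = 74.278 - 4.061Q.
Set SMB = MC: 74.278 - 4.061Q = 22.267 + 0.420Q → Q* = 11.6070.
The welfare-loss triangle has base |Q_m − Q*| and height MEB(Q_m) (the vertical gap between SMB and MC is zero at Q* and MEB at Q_m).
DWL = ½ × 1.2810 × 5.7403 = 3.6767.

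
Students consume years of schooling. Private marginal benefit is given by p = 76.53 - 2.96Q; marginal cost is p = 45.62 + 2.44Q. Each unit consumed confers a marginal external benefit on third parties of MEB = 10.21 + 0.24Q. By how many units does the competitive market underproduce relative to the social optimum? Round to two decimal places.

2.24 units

Market equilibrium (private): 45.62 + 2.44Q = 76.53 - 2.96Q → Q_m = 5.7241.
Social marginal benefit = demand + MEB = 86.74 - 2.72Q.
Set SMB = MC: 86.74 - 2.72Q = 45.62 + 2.44Q → Q* = 7.9690.
Gap = |5.7241 − 7.9690| = 2.2449.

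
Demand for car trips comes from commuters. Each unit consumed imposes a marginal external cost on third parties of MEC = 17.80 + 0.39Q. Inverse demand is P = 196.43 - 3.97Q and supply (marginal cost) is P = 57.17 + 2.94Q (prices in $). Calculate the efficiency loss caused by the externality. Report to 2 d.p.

Market equilibrium (private): 57.17 + 2.94Q = 196.43 - 3.97Q → Q_m = 20.1534.
Social marginal benefit = demand − MEC = 178.63 - 4.36Q.
Set SMB = MC: 178.63 - 4.36Q = 57.17 + 2.94Q → Q* = 16.6384.
Between Q* and Q_m the wedge MC − SMB runs linearly from 0 to MEC(Q_m), so the loss is a triangle.
DWL = ½ × 3.5150 × 25.6598 = 45.0971.

DWL = $45.10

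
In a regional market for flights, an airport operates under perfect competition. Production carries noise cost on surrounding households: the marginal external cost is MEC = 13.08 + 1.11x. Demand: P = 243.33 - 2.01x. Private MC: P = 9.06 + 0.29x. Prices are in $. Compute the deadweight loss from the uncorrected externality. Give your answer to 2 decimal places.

DWL = $2333.06

Market equilibrium (private): 9.06 + 0.29x = 243.33 - 2.01x → x_m = 101.8565.
Social marginal cost = private MC + MEC = 22.14 + 1.40x.
Set SMC = demand: 22.14 + 1.40x = 243.33 - 2.01x → x* = 64.8651.
The loss is the area between SMC and demand from x* to x_m; with linear curves that's a triangle of height MEC(x_m).
DWL = ½ × 36.9914 × 126.1407 = 2333.0605.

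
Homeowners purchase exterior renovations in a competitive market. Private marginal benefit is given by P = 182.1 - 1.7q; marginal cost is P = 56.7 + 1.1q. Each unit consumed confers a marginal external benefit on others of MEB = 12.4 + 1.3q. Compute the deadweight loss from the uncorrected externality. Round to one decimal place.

Market equilibrium (private): 56.7 + 1.1q = 182.1 - 1.7q → q_m = 44.7857.
Social marginal benefit = demand + MEB = 194.5 - 0.4q.
Set SMB = MC: 194.5 - 0.4q = 56.7 + 1.1q → q* = 91.8667.
The loss is the area between SMB and MC from q* to q_m; with linear curves that's a triangle of height MEB(q_m).
DWL = ½ × 47.0810 × 70.6214 = 1662.4631.

DWL = 1662.5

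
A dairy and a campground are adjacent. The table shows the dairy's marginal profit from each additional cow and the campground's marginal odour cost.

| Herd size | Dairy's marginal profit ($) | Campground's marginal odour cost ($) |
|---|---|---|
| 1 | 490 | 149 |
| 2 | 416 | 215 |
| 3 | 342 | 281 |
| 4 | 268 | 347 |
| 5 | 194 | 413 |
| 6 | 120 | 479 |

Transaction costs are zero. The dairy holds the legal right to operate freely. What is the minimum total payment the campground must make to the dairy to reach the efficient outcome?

Left alone the dairy would choose level 6 (marginal profit stays positive).
Efficient level: k* = 3 (marginal profit ≥ marginal odour cost through 3).
The campground must at least cover the dairy's forgone profit from cutting 6→3: 268 + 194 + 120 = 582.

$582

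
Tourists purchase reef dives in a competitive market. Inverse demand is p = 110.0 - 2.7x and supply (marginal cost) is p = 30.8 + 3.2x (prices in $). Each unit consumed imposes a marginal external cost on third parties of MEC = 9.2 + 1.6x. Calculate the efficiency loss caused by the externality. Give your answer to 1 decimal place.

Market equilibrium (private): 30.8 + 3.2x = 110.0 - 2.7x → x_m = 13.4237.
Social marginal benefit = demand − MEC = 100.8 - 4.3x.
Set SMB = MC: 100.8 - 4.3x = 30.8 + 3.2x → x* = 9.3333.
The loss is the area between SMB and MC from x* to x_m; with linear curves that's a triangle of height MEC(x_m).
DWL = ½ × 4.0904 × 30.6780 = 62.7426.

DWL = $62.7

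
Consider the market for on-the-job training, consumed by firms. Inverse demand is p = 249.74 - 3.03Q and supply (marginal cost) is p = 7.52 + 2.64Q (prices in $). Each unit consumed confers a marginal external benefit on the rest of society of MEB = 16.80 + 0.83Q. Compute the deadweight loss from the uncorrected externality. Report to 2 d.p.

Market equilibrium (private): 7.52 + 2.64Q = 249.74 - 3.03Q → Q_m = 42.7196.
Social marginal benefit = demand + MEB = 266.54 - 2.20Q.
Set SMB = MC: 266.54 - 2.20Q = 7.52 + 2.64Q → Q* = 53.5165.
The welfare-loss triangle has base |Q_m − Q*| and height MEB(Q_m) (the vertical gap between SMB and MC is zero at Q* and MEB at Q_m).
DWL = ½ × 10.7969 × 52.2572 = 282.1079.

DWL = $282.11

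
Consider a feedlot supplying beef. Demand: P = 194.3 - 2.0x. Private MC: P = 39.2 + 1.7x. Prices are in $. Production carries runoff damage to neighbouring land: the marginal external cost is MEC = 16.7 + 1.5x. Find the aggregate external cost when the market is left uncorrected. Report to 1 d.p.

$2017.9

Market equilibrium (private): 39.2 + 1.7x = 194.3 - 2.0x → x_m = 41.9189.
Total external cost = ∫₀^{x_m} (16.7 + 1.5x) dx = 16.7×41.9189 + ½×1.5×41.9189² = 2017.9413.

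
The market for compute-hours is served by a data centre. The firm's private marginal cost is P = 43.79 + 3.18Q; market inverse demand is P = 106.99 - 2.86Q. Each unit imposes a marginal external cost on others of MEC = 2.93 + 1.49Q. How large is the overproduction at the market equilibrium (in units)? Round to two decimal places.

Market equilibrium (private): 43.79 + 3.18Q = 106.99 - 2.86Q → Q_m = 10.4636.
Social marginal cost = private MC + MEC = 46.72 + 4.67Q.
Set SMC = demand: 46.72 + 4.67Q = 106.99 - 2.86Q → Q* = 8.0040.
Gap = |10.4636 − 8.0040| = 2.4596.

2.46 units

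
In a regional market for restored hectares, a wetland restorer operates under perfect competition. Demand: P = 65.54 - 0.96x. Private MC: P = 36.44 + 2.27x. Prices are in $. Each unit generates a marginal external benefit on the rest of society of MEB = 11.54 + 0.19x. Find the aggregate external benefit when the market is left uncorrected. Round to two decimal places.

$111.68

Market equilibrium (private): 36.44 + 2.27x = 65.54 - 0.96x → x_m = 9.0093.
Total external benefit = ∫₀^{x_m} (11.54 + 0.19x) dx = 11.54×9.0093 + ½×0.19×9.0093² = 111.6782.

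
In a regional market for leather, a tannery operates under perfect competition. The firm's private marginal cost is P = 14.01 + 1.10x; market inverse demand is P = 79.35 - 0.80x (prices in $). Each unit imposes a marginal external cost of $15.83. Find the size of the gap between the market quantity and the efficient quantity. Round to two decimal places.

Market equilibrium (private): 14.01 + 1.10x = 79.35 - 0.80x → x_m = 34.3895.
Social marginal cost = private MC + MEC = 29.84 + 1.10x.
Set SMC = demand: 29.84 + 1.10x = 79.35 - 0.80x → x* = 26.0579.
Gap = |34.3895 − 26.0579| = 8.3316.

8.33 units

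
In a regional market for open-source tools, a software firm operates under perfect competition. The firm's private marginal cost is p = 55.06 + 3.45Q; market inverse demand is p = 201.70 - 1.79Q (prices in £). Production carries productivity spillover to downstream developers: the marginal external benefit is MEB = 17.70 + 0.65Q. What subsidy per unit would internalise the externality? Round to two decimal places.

subsidy = £40.97 per unit

Social marginal cost = private MC − MEB = 37.36 + 2.80Q.
Set SMC = demand: 37.36 + 2.80Q = 201.70 - 1.79Q → Q* = 35.8039.
The Pigouvian subsidy equals MEB at Q*: 17.70 + 0.65×35.8039 = 40.9725.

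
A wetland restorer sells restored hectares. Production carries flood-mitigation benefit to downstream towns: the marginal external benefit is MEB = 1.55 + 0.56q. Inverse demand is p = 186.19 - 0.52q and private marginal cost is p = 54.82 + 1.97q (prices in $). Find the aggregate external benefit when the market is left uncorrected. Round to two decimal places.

$861.16

Market equilibrium (private): 54.82 + 1.97q = 186.19 - 0.52q → q_m = 52.7590.
Total external benefit = ∫₀^{q_m} (1.55 + 0.56q) dq = 1.55×52.7590 + ½×0.56×52.7590² = 861.1598.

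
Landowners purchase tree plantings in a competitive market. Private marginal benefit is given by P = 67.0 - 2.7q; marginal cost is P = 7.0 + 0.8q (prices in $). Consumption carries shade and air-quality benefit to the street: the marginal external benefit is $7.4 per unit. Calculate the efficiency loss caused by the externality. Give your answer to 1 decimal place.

Market equilibrium (private): 7.0 + 0.8q = 67.0 - 2.7q → q_m = 17.1429.
Social marginal benefit = demand + MEB = 74.4 - 2.7q.
Set SMB = MC: 74.4 - 2.7q = 7.0 + 0.8q → q* = 19.2571.
Between q* and q_m the wedge SMB − MC runs linearly from 0 to MEB(q_m), so the loss is a triangle.
DWL = ½ × 2.1142 × 7.4000 = 7.8225.

DWL = $7.8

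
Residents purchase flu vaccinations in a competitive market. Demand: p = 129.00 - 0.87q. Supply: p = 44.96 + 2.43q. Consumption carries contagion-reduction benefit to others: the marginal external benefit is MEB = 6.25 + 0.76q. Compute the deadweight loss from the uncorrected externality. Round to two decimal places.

Market equilibrium (private): 44.96 + 2.43q = 129.00 - 0.87q → q_m = 25.4667.
Social marginal benefit = demand + MEB = 135.25 - 0.11q.
Set SMB = MC: 135.25 - 0.11q = 44.96 + 2.43q → q* = 35.5472.
The loss is the area between SMB and MC from q* to q_m; with linear curves that's a triangle of height MEB(q_m).
DWL = ½ × 10.0805 × 25.6047 = 129.0541.

DWL = 129.05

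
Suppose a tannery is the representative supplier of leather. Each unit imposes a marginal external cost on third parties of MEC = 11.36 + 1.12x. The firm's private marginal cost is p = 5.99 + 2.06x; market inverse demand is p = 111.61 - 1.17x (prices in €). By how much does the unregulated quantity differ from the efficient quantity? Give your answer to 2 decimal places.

11.03 units

Market equilibrium (private): 5.99 + 2.06x = 111.61 - 1.17x → x_m = 32.6997.
Social marginal cost = private MC + MEC = 17.35 + 3.18x.
Set SMC = demand: 17.35 + 3.18x = 111.61 - 1.17x → x* = 21.6690.
Gap = |32.6997 − 21.6690| = 11.0307.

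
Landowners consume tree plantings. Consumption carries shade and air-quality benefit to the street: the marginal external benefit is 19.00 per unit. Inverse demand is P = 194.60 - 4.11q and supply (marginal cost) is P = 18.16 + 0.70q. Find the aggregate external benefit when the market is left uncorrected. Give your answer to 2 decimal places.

Market equilibrium (private): 18.16 + 0.70q = 194.60 - 4.11q → q_m = 36.6819.
Total external benefit = MEB × q_m = 19.00 × 36.6819 = 696.9561.

696.96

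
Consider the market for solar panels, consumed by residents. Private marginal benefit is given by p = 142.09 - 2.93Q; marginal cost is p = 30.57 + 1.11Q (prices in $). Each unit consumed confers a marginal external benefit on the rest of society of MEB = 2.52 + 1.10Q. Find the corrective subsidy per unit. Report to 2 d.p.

subsidy = $45.19 per unit

Social marginal benefit = demand + MEB = 144.61 - 1.83Q.
Set SMB = MC: 144.61 - 1.83Q = 30.57 + 1.11Q → Q* = 38.7891.
The Pigouvian subsidy equals MEB at Q*: 2.52 + 1.10×38.7891 = 45.1880.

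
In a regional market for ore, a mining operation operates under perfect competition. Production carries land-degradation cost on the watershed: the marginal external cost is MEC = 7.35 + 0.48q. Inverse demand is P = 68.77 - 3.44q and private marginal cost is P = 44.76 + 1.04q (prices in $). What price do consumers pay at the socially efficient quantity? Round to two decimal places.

P = $57.22

Social marginal cost = private MC + MEC = 52.11 + 1.52q.
Set SMC = demand: 52.11 + 1.52q = 68.77 - 3.44q → q* = 3.3589.
Consumer price on the demand curve at q*: 68.77 − 3.44×3.3589 = 57.2154.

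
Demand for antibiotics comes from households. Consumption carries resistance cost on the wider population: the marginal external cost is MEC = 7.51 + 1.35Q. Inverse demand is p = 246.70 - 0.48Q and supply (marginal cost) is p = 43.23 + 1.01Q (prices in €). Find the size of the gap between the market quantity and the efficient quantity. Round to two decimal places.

67.56 units

Market equilibrium (private): 43.23 + 1.01Q = 246.70 - 0.48Q → Q_m = 136.5570.
Social marginal benefit = demand − MEC = 239.19 - 1.83Q.
Set SMB = MC: 239.19 - 1.83Q = 43.23 + 1.01Q → Q* = 69.0000.
Gap = |136.5570 − 69.0000| = 67.5570.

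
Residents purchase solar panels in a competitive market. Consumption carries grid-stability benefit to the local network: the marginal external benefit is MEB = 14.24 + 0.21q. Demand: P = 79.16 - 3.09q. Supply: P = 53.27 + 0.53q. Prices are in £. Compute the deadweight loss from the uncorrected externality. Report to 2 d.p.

DWL = £36.34

Market equilibrium (private): 53.27 + 0.53q = 79.16 - 3.09q → q_m = 7.1519.
Social marginal benefit = demand + MEB = 93.40 - 2.88q.
Set SMB = MC: 93.40 - 2.88q = 53.27 + 0.53q → q* = 11.7683.
Height of the DWL triangle at q_m is SMB(q_m) − MC(q_m) = MEB(q_m) = 15.7419.
DWL = ½ × 4.6164 × 15.7419 = 36.3355.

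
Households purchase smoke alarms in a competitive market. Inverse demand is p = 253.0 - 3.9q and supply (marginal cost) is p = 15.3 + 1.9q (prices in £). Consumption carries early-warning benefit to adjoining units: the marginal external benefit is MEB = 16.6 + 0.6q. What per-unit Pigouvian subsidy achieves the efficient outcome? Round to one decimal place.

Social marginal benefit = demand + MEB = 269.6 - 3.3q.
Set SMB = MC: 269.6 - 3.3q = 15.3 + 1.9q → q* = 48.9038.
The Pigouvian subsidy equals MEB at q*: 16.6 + 0.6×48.9038 = 45.9423.

subsidy = £45.9 per unit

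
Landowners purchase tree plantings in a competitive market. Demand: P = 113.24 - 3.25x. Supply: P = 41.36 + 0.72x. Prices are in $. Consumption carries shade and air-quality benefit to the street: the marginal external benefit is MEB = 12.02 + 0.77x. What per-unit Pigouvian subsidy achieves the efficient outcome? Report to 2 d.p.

Social marginal benefit = demand + MEB = 125.26 - 2.48x.
Set SMB = MC: 125.26 - 2.48x = 41.36 + 0.72x → x* = 26.2188.
The Pigouvian subsidy equals MEB at x*: 12.02 + 0.77×26.2188 = 32.2085.

subsidy = $32.21 per unit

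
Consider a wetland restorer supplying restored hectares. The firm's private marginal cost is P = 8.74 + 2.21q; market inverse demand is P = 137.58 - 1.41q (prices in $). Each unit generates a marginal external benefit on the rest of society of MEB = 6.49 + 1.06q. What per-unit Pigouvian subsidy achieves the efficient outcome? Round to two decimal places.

subsidy = $62.53 per unit

Social marginal cost = private MC − MEB = 2.25 + 1.15q.
Set SMC = demand: 2.25 + 1.15q = 137.58 - 1.41q → q* = 52.8633.
The Pigouvian subsidy equals MEB at q*: 6.49 + 1.06×52.8633 = 62.5251.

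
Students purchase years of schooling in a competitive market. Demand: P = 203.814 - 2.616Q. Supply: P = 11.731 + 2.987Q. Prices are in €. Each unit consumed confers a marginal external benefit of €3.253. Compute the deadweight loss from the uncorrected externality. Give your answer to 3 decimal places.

Market equilibrium (private): 11.731 + 2.987Q = 203.814 - 2.616Q → Q_m = 34.2822.
Social marginal benefit = demand + MEB = 207.067 - 2.616Q.
Set SMB = MC: 207.067 - 2.616Q = 11.731 + 2.987Q → Q* = 34.8628.
Between Q* and Q_m the wedge SMB − MC runs linearly from 0 to MEB(Q_m), so the loss is a triangle.
DWL = ½ × 0.5806 × 3.2530 = 0.9443.

DWL = €0.944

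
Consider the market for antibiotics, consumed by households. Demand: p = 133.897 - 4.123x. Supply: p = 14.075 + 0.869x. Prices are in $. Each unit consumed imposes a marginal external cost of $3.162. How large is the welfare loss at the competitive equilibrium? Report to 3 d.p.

DWL = $1.001

Market equilibrium (private): 14.075 + 0.869x = 133.897 - 4.123x → x_m = 24.0028.
Social marginal benefit = demand − MEC = 130.735 - 4.123x.
Set SMB = MC: 130.735 - 4.123x = 14.075 + 0.869x → x* = 23.3694.
Height of the DWL triangle at x_m is MC(x_m) − SMB(x_m) = MEC(x_m) = 3.1620.
DWL = ½ × 0.6334 × 3.1620 = 1.0014.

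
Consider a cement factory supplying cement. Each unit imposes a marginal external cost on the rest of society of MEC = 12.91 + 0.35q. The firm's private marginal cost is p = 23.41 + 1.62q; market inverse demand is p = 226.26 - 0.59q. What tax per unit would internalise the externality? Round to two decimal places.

tax = 38.88 per unit

Social marginal cost = private MC + MEC = 36.32 + 1.97q.
Set SMC = demand: 36.32 + 1.97q = 226.26 - 0.59q → q* = 74.1953.
The Pigouvian tax equals MEC at q*: 12.91 + 0.35×74.1953 = 38.8784.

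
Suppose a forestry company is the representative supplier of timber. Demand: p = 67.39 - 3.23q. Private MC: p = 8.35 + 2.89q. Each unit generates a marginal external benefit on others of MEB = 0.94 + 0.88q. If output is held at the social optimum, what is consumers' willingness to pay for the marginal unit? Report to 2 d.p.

P = 30.42

Social marginal cost = private MC − MEB = 7.41 + 2.01q.
Set SMC = demand: 7.41 + 2.01q = 67.39 - 3.23q → q* = 11.4466.
Consumer price on the demand curve at q*: 67.39 − 3.23×11.4466 = 30.4175.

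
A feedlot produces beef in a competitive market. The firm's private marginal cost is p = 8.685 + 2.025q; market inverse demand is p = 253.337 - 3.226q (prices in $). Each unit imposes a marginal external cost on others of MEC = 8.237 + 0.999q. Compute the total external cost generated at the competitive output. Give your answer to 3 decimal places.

$1468.073

Market equilibrium (private): 8.685 + 2.025q = 253.337 - 3.226q → q_m = 46.5915.
Total external cost = ∫₀^{q_m} (8.237 + 0.999q) dq = 8.237×46.5915 + ½×0.999×46.5915² = 1468.0727.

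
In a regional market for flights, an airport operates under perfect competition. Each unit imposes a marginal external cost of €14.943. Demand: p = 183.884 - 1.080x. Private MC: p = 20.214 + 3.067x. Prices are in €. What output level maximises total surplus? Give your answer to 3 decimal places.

Social marginal cost = private MC + MEC = 35.157 + 3.067x.
Set SMC = demand: 35.157 + 3.067x = 183.884 - 1.080x → x* = 35.8638.

x* = 35.864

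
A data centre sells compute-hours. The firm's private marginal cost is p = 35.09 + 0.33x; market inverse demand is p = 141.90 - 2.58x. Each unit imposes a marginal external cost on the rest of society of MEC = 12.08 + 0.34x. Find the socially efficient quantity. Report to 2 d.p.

x* = 29.15

Social marginal cost = private MC + MEC = 47.17 + 0.67x.
Set SMC = demand: 47.17 + 0.67x = 141.90 - 2.58x → x* = 29.1477.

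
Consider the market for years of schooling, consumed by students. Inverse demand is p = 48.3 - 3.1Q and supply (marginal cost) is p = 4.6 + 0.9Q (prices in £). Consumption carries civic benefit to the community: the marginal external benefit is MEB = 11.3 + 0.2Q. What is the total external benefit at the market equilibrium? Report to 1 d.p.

£135.4

Market equilibrium (private): 4.6 + 0.9Q = 48.3 - 3.1Q → Q_m = 10.9250.
Total external benefit = ∫₀^{Q_m} (11.3 + 0.2Q) dQ = 11.3×10.9250 + ½×0.2×10.9250² = 135.3881.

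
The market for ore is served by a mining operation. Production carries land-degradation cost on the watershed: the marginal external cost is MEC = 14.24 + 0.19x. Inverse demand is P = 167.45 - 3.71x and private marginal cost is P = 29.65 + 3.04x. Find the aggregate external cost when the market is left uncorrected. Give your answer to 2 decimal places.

330.30

Market equilibrium (private): 29.65 + 3.04x = 167.45 - 3.71x → x_m = 20.4148.
Total external cost = ∫₀^{x_m} (14.24 + 0.19x) dx = 14.24×20.4148 + ½×0.19×20.4148² = 330.2993.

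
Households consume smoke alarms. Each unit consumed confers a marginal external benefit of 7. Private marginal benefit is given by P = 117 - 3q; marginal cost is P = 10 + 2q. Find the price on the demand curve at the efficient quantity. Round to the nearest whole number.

Social marginal benefit = demand + MEB = 124 - 3q.
Set SMB = MC: 124 - 3q = 10 + 2q → q* = 22.8000.
Consumer price on the demand curve at q*: 117 − 3×22.8000 = 48.6000.

P = 49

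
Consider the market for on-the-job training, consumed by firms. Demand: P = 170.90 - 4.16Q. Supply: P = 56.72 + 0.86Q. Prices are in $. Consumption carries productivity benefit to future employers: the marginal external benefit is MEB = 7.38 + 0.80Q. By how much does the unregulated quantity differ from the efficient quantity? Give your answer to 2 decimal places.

Market equilibrium (private): 56.72 + 0.86Q = 170.90 - 4.16Q → Q_m = 22.7450.
Social marginal benefit = demand + MEB = 178.28 - 3.36Q.
Set SMB = MC: 178.28 - 3.36Q = 56.72 + 0.86Q → Q* = 28.8057.
Gap = |22.7450 − 28.8057| = 6.0607.

6.06 units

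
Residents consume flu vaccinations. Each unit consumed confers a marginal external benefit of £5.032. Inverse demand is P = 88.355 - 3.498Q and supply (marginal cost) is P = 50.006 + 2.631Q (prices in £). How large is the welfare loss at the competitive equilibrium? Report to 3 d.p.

DWL = £2.066

Market equilibrium (private): 50.006 + 2.631Q = 88.355 - 3.498Q → Q_m = 6.2570.
Social marginal benefit = demand + MEB = 93.387 - 3.498Q.
Set SMB = MC: 93.387 - 3.498Q = 50.006 + 2.631Q → Q* = 7.0780.
The welfare-loss triangle has base |Q_m − Q*| and height MEB(Q_m) (the vertical gap between SMB and MC is zero at Q* and MEB at Q_m).
DWL = ½ × 0.8210 × 5.0320 = 2.0656.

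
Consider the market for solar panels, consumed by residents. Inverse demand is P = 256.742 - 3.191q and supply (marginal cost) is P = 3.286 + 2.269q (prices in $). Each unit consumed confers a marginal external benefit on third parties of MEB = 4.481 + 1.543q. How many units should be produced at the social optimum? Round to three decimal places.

q* = 65.851

Social marginal benefit = demand + MEB = 261.223 - 1.648q.
Set SMB = MC: 261.223 - 1.648q = 3.286 + 2.269q → q* = 65.8507.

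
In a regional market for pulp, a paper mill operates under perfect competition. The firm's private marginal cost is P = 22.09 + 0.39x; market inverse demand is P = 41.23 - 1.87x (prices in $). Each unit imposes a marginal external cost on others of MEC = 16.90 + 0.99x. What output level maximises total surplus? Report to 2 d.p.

Social marginal cost = private MC + MEC = 38.99 + 1.38x.
Set SMC = demand: 38.99 + 1.38x = 41.23 - 1.87x → x* = 0.6892.

x* = 0.69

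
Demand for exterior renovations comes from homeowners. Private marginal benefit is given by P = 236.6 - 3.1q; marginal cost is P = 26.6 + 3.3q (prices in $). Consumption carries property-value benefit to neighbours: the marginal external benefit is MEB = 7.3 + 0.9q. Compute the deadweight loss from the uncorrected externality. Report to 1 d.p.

DWL = $123.3

Market equilibrium (private): 26.6 + 3.3q = 236.6 - 3.1q → q_m = 32.8125.
Social marginal benefit = demand + MEB = 243.9 - 2.2q.
Set SMB = MC: 243.9 - 2.2q = 26.6 + 3.3q → q* = 39.5091.
The welfare-loss triangle has base |q_m − q*| and height MEB(q_m) (the vertical gap between SMB and MC is zero at q* and MEB at q_m).
DWL = ½ × 6.6966 × 36.8313 = 123.3222.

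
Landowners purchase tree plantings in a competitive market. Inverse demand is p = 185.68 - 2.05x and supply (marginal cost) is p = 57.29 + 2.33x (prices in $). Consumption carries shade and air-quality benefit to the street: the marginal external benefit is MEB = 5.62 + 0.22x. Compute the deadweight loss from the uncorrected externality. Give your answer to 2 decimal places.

DWL = $17.51

Market equilibrium (private): 57.29 + 2.33x = 185.68 - 2.05x → x_m = 29.3128.
Social marginal benefit = demand + MEB = 191.30 - 1.83x.
Set SMB = MC: 191.30 - 1.83x = 57.29 + 2.33x → x* = 32.2139.
Height of the DWL triangle at x_m is SMB(x_m) − MC(x_m) = MEB(x_m) = 12.0688.
DWL = ½ × 2.9011 × 12.0688 = 17.5064.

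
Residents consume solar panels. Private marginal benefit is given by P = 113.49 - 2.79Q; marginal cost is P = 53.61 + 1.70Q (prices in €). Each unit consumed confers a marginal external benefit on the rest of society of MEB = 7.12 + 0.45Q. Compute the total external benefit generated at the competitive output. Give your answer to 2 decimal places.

€134.97

Market equilibrium (private): 53.61 + 1.70Q = 113.49 - 2.79Q → Q_m = 13.3363.
Total external benefit = ∫₀^{Q_m} (7.12 + 0.45Q) dQ = 7.12×13.3363 + ½×0.45×13.3363² = 134.9723.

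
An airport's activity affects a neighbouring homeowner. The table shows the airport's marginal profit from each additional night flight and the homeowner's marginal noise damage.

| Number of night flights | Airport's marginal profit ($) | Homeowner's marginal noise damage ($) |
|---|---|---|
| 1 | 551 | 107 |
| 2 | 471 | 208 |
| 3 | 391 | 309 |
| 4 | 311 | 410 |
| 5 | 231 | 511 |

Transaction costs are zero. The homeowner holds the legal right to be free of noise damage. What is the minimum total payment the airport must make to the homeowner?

$624

Efficient level: marginal profit ≥ marginal noise damage through level 3, so k* = 3.
With the homeowner holding the right, the airport must at least compensate total damage at k*: 107 + 208 + 309 = 624.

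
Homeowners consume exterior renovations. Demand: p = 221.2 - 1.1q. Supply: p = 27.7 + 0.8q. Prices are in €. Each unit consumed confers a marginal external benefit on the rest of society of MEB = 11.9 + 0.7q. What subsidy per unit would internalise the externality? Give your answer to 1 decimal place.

subsidy = €131.7 per unit

Social marginal benefit = demand + MEB = 233.1 - 0.4q.
Set SMB = MC: 233.1 - 0.4q = 27.7 + 0.8q → q* = 171.1667.
The Pigouvian subsidy equals MEB at q*: 11.9 + 0.7×171.1667 = 131.7167.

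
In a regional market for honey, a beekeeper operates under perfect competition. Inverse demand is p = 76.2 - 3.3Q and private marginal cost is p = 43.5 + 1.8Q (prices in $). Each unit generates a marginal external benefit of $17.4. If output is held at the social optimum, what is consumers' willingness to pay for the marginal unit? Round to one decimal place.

Social marginal cost = private MC − MEB = 26.1 + 1.8Q.
Set SMC = demand: 26.1 + 1.8Q = 76.2 - 3.3Q → Q* = 9.8235.
Consumer price on the demand curve at Q*: 76.2 − 3.3×9.8235 = 43.7825.

P = $43.8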